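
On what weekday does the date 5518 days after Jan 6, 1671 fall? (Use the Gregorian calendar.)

Jan 6, 1671 is a Tuesday.
5518 mod 7 = 2, so 5518 days after a Tuesday is Tuesday + 2 = Thursday.

Thursday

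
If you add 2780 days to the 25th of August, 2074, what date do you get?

April 5, 2082

+365 (one year) → Aug 25, 2075 (2415 left).
+366 (one year; includes Feb 29, 2076) → Aug 25, 2076 (2049 left).
+365 (one year) → Aug 25, 2077 (1684 left).
+365 (one year) → Aug 25, 2078 (1319 left).
+365 (one year) → Aug 25, 2079 (954 left).
+366 (one year; includes Feb 29, 2080) → Aug 25, 2080 (588 left).
+365 (one year) → Aug 25, 2081 (223 left).
Aug has 31 days: +7 → Sep 1, 2081 (216 left).
Sep has 30 days: +30 → Oct 1, 2081 (186 left).
Oct has 31 days: +31 → Nov 1, 2081 (155 left).
Nov has 30 days: +30 → Dec 1, 2081 (125 left).
Dec has 31 days: +31 → Jan 1, 2082 (94 left).
Jan has 31 days: +31 → Feb 1, 2082 (63 left).
Feb has 28 days: +28 → Mar 1, 2082 (35 left).
Mar has 31 days: +31 → Apr 1, 2082 (4 left).
+4 → Apr 5, 2082.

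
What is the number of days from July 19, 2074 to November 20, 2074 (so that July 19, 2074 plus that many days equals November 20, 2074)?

124

Jul 19, 2074 → Aug 19, 2074: 31 days (July has 31).
Aug 19, 2074 → Sep 19, 2074: 31 days (August has 31).
Sep 19, 2074 → Oct 19, 2074: 30 days (September has 30).
Oct 19, 2074 → Nov 19, 2074: 31 days (October has 31).
Nov 19, 2074 → Nov 20, 2074: 1 days.
Total: 124 days.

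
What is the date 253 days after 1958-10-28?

Oct has 31 days: +4 → Nov 1, 1958 (249 left).
Nov has 30 days: +30 → Dec 1, 1958 (219 left).
Dec has 31 days: +31 → Jan 1, 1959 (188 left).
Jan has 31 days: +31 → Feb 1, 1959 (157 left).
Feb has 28 days: +28 → Mar 1, 1959 (129 left).
Mar has 31 days: +31 → Apr 1, 1959 (98 left).
Apr has 30 days: +30 → May 1, 1959 (68 left).
May has 31 days: +31 → Jun 1, 1959 (37 left).
Jun has 30 days: +30 → Jul 1, 1959 (7 left).
+7 → Jul 8, 1959.

July 8, 1959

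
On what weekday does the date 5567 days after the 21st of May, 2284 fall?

May 21, 2284 is a Wednesday.
5567 mod 7 = 2, so 5567 days after a Wednesday is Wednesday + 2 = Friday.

Friday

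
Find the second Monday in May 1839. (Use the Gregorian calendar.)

May 1, 1839 is a Wednesday.
The first Monday is therefore May 6 (5 days later).
The second Monday is 6 + 1×7 = May 13.

May 13, 1839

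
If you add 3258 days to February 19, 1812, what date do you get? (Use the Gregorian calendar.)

January 20, 1821

+366 (one year; includes Feb 29, 1812) → Feb 19, 1813 (2892 left).
+365 (one year) → Feb 19, 1814 (2527 left).
+365 (one year) → Feb 19, 1815 (2162 left).
+365 (one year) → Feb 19, 1816 (1797 left).
+366 (one year; includes Feb 29, 1816) → Feb 19, 1817 (1431 left).
+365 (one year) → Feb 19, 1818 (1066 left).
+365 (one year) → Feb 19, 1819 (701 left).
+365 (one year) → Feb 19, 1820 (336 left).
Feb has 29 days: +11 → Mar 1, 1820 (325 left).
Mar has 31 days: +31 → Apr 1, 1820 (294 left).
Apr has 30 days: +30 → May 1, 1820 (264 left).
May has 31 days: +31 → Jun 1, 1820 (233 left).
Jun has 30 days: +30 → Jul 1, 1820 (203 left).
Jul has 31 days: +31 → Aug 1, 1820 (172 left).
Aug has 31 days: +31 → Sep 1, 1820 (141 left).
Sep has 30 days: +30 → Oct 1, 1820 (111 left).
Oct has 31 days: +31 → Nov 1, 1820 (80 left).
Nov has 30 days: +30 → Dec 1, 1820 (50 left).
Dec has 31 days: +31 → Jan 1, 1821 (19 left).
+19 → Jan 20, 1821.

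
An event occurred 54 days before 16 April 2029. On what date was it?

February 21, 2029

−16 → Mar 31, 2029 (end of Mar, 31 days; 38 left).
−31 → Feb 28, 2029 (end of Feb, 28 days; 7 left).
−7 → Feb 21, 2029.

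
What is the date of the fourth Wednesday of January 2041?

January 23, 2041

January 1, 2041 is a Tuesday.
The first Wednesday is therefore January 2 (1 days later).
The fourth Wednesday is 2 + 3×7 = January 23.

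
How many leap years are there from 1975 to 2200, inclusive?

55

Multiples of 4 in [1975,2200]: 57.
Of those, multiples of 100: 3 (not leap unless ÷400).
Multiples of 400: 1.
Leap years = 57 − 3 + 1 = 55.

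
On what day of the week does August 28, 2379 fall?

Tuesday

Doomsday rule: the anchor day for the 2300s is Wednesday. For year 79: 79÷12 = 6 r 7, and 7÷4 = 1, so 6+7+1 = 14.
Wednesday + 14 ≡ Wednesday — that's 2379's doomsday.
In August the doomsday date is Aug 8.
Aug 28 is 20 days after Aug 8; 20 mod 7 = 6, so Wednesday + 6 = Tuesday.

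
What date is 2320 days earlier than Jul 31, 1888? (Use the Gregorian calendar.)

−366 (one year; includes Feb 29, 1888) → Jul 31, 1887 (1954 left).
−365 (one year) → Jul 31, 1886 (1589 left).
−365 (one year) → Jul 31, 1885 (1224 left).
−365 (one year) → Jul 31, 1884 (859 left).
−366 (one year; includes Feb 29, 1884) → Jul 31, 1883 (493 left).
−365 (one year) → Jul 31, 1882 (128 left).
−31 → Jun 30, 1882 (end of Jun, 30 days; 97 left).
−30 → May 31, 1882 (end of May, 31 days; 67 left).
−31 → Apr 30, 1882 (end of Apr, 30 days; 36 left).
−30 → Mar 31, 1882 (end of Mar, 31 days; 6 left).
−6 → Mar 25, 1882.

March 25, 1882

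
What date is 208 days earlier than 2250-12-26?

−26 → Nov 30, 2250 (end of Nov, 30 days; 182 left).
−30 → Oct 31, 2250 (end of Oct, 31 days; 152 left).
−31 → Sep 30, 2250 (end of Sep, 30 days; 121 left).
−30 → Aug 31, 2250 (end of Aug, 31 days; 91 left).
−31 → Jul 31, 2250 (end of Jul, 31 days; 60 left).
−31 → Jun 30, 2250 (end of Jun, 30 days; 29 left).
−29 → Jun 1, 2250.

June 1, 2250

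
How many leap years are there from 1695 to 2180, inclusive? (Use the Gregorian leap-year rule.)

Multiples of 4 in [1695,2180]: 122.
Of those, multiples of 100: 5 (not leap unless ÷400).
Multiples of 400: 1.
Leap years = 122 − 5 + 1 = 118.

118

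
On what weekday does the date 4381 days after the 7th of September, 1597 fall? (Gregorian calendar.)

Saturday

First find the weekday of Sep 7, 1597. Doomsday rule: the anchor day for the 1500s is Wednesday. For year 97: 97÷12 = 8 r 1, and 1÷4 = 0, so 8+1+0 = 9.
Wednesday + 9 ≡ Friday — that's 1597's doomsday.
In September the doomsday date is Sep 5.
Sep 7 is 2 days after Sep 5; 2 mod 7 = 2, so Friday + 2 = Sunday.
4381 mod 7 = 6, so 4381 days after a Sunday is Sunday + 6 = Saturday.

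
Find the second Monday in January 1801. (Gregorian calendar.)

January 12, 1801

January 1, 1801 is a Thursday.
The first Monday is therefore January 5 (4 days later).
The second Monday is 5 + 1×7 = January 12.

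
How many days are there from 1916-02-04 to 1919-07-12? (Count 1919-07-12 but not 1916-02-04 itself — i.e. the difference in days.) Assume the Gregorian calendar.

Feb 4, 1916 → Feb 4, 1917: 366 days (Feb 29, 1916 is in that span).
Feb 4, 1917 → Feb 4, 1918: 365 days.
Feb 4, 1918 → Feb 4, 1919: 365 days.
Feb 4, 1919 → Mar 4, 1919: 28 days (February has 28).
Mar 4, 1919 → Apr 4, 1919: 31 days (March has 31).
Apr 4, 1919 → May 4, 1919: 30 days (April has 30).
May 4, 1919 → Jun 4, 1919: 31 days (May has 31).
Jun 4, 1919 → Jul 4, 1919: 30 days (June has 30).
Jul 4, 1919 → Jul 12, 1919: 8 days.
Total: 1254 days.

1254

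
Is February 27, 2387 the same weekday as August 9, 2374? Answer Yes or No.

Yes

From Aug 9, 2374 to Feb 27, 2387 is 4585 days.
4585 mod 7 = 0, so they are the same weekday.
(Aug 9, 2374 is a Friday; Feb 27, 2387 is a Friday.)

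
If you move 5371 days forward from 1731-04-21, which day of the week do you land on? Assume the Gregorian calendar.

Monday

Apr 21, 1731 is a Saturday.
5371 mod 7 = 2, so 5371 days after a Saturday is Saturday + 2 = Monday.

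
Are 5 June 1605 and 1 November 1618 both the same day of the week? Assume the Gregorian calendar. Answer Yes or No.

From Jun 5, 1605 to Nov 1, 1618 is 4897 days.
4897 mod 7 = 4, so they are different weekdays.
(Jun 5, 1605 is a Sunday; Nov 1, 1618 is a Thursday.)

No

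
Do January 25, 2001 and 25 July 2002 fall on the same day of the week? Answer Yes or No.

Yes

From Jan 25, 2001 to Jul 25, 2002 is 546 days.
546 mod 7 = 0, so they are the same weekday.
(Jan 25, 2001 is a Thursday; Jul 25, 2002 is a Thursday.)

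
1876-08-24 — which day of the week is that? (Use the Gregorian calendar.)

Doomsday rule: the anchor day for the 1800s is Friday. For year 76: 76÷12 = 6 r 4, and 4÷4 = 1, so 6+4+1 = 11.
Friday + 11 ≡ Tuesday — that's 1876's doomsday.
In August the doomsday date is Aug 8.
Aug 24 is 16 days after Aug 8; 16 mod 7 = 2, so Tuesday + 2 = Thursday.

Thursday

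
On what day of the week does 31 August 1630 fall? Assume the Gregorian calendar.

Saturday

Doomsday rule: the anchor day for the 1600s is Tuesday. For year 30: 30÷12 = 2 r 6, and 6÷4 = 1, so 2+6+1 = 9.
Tuesday + 9 ≡ Thursday — that's 1630's doomsday.
In August the doomsday date is Aug 8.
Aug 31 is 23 days after Aug 8; 23 mod 7 = 2, so Thursday + 2 = Saturday.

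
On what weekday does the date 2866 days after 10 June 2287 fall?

First find the weekday of Jun 10, 2287. Doomsday rule: the anchor day for the 2200s is Friday. For year 87: 87÷12 = 7 r 3, and 3÷4 = 0, so 7+3+0 = 10.
Friday + 10 ≡ Monday — that's 2287's doomsday.
In June the doomsday date is Jun 6.
Jun 10 is 4 days after Jun 6; 4 mod 7 = 4, so Monday + 4 = Friday.
2866 mod 7 = 3, so 2866 days after a Friday is Friday + 3 = Monday.

Monday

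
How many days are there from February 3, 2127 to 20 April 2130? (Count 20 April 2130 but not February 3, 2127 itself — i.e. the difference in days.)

1172

Feb 3, 2127 → Feb 3, 2128: 365 days.
Feb 3, 2128 → Feb 3, 2129: 366 days (Feb 29, 2128 is in that span).
Feb 3, 2129 → Feb 3, 2130: 365 days.
Feb 3, 2130 → Mar 3, 2130: 28 days (February has 28).
Mar 3, 2130 → Apr 3, 2130: 31 days (March has 31).
Apr 3, 2130 → Apr 20, 2130: 17 days.
Total: 1172 days.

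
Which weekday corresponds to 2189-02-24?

Tuesday

Doomsday rule: the anchor day for the 2100s is Sunday. For year 89: 89÷12 = 7 r 5, and 5÷4 = 1, so 7+5+1 = 13.
Sunday + 13 ≡ Saturday — that's 2189's doomsday.
In February the doomsday date is Feb 28 (2189 is not a leap year).
Feb 24 is 4 days before Feb 28; 4 mod 7 = 4, so Saturday − 4 = Tuesday.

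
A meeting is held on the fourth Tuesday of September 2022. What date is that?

September 1, 2022 is a Thursday.
The first Tuesday is therefore September 6 (5 days later).
The fourth Tuesday is 6 + 3×7 = September 27.

September 27, 2022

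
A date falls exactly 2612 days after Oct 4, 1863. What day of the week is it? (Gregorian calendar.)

First find the weekday of Oct 4, 1863. Doomsday rule: the anchor day for the 1800s is Friday. For year 63: 63÷12 = 5 r 3, and 3÷4 = 0, so 5+3+0 = 8.
Friday + 8 ≡ Saturday — that's 1863's doomsday.
In October the doomsday date is Oct 10.
Oct 4 is 6 days before Oct 10; 6 mod 7 = 6, so Saturday − 6 = Sunday.
2612 mod 7 = 1, so 2612 days after a Sunday is Sunday + 1 = Monday.

Monday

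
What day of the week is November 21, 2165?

Doomsday rule: the anchor day for the 2100s is Sunday. For year 65: 65÷12 = 5 r 5, and 5÷4 = 1, so 5+5+1 = 11.
Sunday + 11 ≡ Thursday — that's 2165's doomsday.
In November the doomsday date is Nov 7.
Nov 21 is 14 days after Nov 7; 14 mod 7 = 0, so Thursday + 0 = Thursday.

Thursday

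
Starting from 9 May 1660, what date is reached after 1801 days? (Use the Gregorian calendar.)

+365 (one year) → May 9, 1661 (1436 left).
+365 (one year) → May 9, 1662 (1071 left).
+365 (one year) → May 9, 1663 (706 left).
+366 (one year; includes Feb 29, 1664) → May 9, 1664 (340 left).
May has 31 days: +23 → Jun 1, 1664 (317 left).
Jun has 30 days: +30 → Jul 1, 1664 (287 left).
Jul has 31 days: +31 → Aug 1, 1664 (256 left).
Aug has 31 days: +31 → Sep 1, 1664 (225 left).
Sep has 30 days: +30 → Oct 1, 1664 (195 left).
Oct has 31 days: +31 → Nov 1, 1664 (164 left).
Nov has 30 days: +30 → Dec 1, 1664 (134 left).
Dec has 31 days: +31 → Jan 1, 1665 (103 left).
Jan has 31 days: +31 → Feb 1, 1665 (72 left).
Feb has 28 days: +28 → Mar 1, 1665 (44 left).
Mar has 31 days: +31 → Apr 1, 1665 (13 left).
+13 → Apr 14, 1665.

April 14, 1665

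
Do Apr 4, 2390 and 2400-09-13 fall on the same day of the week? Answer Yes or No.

From Apr 4, 2390 to Sep 13, 2400 is 3815 days.
3815 mod 7 = 0, so they are the same weekday.
(Apr 4, 2390 is a Wednesday; Sep 13, 2400 is a Wednesday.)

Yes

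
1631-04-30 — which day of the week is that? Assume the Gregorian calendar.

Wednesday

Doomsday rule: the anchor day for the 1600s is Tuesday. For year 31: 31÷12 = 2 r 7, and 7÷4 = 1, so 2+7+1 = 10.
Tuesday + 10 ≡ Friday — that's 1631's doomsday.
In April the doomsday date is Apr 4.
Apr 30 is 26 days after Apr 4; 26 mod 7 = 5, so Friday + 5 = Wednesday.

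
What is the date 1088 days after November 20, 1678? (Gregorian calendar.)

+365 (one year) → Nov 20, 1679 (723 left).
+366 (one year; includes Feb 29, 1680) → Nov 20, 1680 (357 left).
Nov has 30 days: +11 → Dec 1, 1680 (346 left).
Dec has 31 days: +31 → Jan 1, 1681 (315 left).
Jan has 31 days: +31 → Feb 1, 1681 (284 left).
Feb has 28 days: +28 → Mar 1, 1681 (256 left).
Mar has 31 days: +31 → Apr 1, 1681 (225 left).
Apr has 30 days: +30 → May 1, 1681 (195 left).
May has 31 days: +31 → Jun 1, 1681 (164 left).
Jun has 30 days: +30 → Jul 1, 1681 (134 left).
Jul has 31 days: +31 → Aug 1, 1681 (103 left).
Aug has 31 days: +31 → Sep 1, 1681 (72 left).
Sep has 30 days: +30 → Oct 1, 1681 (42 left).
Oct has 31 days: +31 → Nov 1, 1681 (11 left).
+11 → Nov 12, 1681.

November 12, 1681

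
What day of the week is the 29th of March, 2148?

Doomsday rule: the anchor day for the 2100s is Sunday. For year 48: 48÷12 = 4 r 0, and 0÷4 = 0, so 4+0+0 = 4.
Sunday + 4 ≡ Thursday — that's 2148's doomsday.
In March the doomsday date is Mar 14.
Mar 29 is 15 days after Mar 14; 15 mod 7 = 1, so Thursday + 1 = Friday.

Friday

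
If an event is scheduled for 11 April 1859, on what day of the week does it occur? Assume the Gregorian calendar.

Doomsday rule: the anchor day for the 1800s is Friday. For year 59: 59÷12 = 4 r 11, and 11÷4 = 2, so 4+11+2 = 17.
Friday + 17 ≡ Monday — that's 1859's doomsday.
In April the doomsday date is Apr 4.
Apr 11 is 7 days after Apr 4; 7 mod 7 = 0, so Monday + 0 = Monday.

Monday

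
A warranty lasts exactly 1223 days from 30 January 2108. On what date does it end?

+366 (one year; includes Feb 29, 2108) → Jan 30, 2109 (857 left).
+365 (one year) → Jan 30, 2110 (492 left).
+365 (one year) → Jan 30, 2111 (127 left).
Jan has 31 days: +2 → Feb 1, 2111 (125 left).
Feb has 28 days: +28 → Mar 1, 2111 (97 left).
Mar has 31 days: +31 → Apr 1, 2111 (66 left).
Apr has 30 days: +30 → May 1, 2111 (36 left).
May has 31 days: +31 → Jun 1, 2111 (5 left).
+5 → Jun 6, 2111.

June 6, 2111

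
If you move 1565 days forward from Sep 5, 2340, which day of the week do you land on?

Sep 5, 2340 is a Thursday.
1565 mod 7 = 4, so 1565 days after a Thursday is Thursday + 4 = Monday.

Monday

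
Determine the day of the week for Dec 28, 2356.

Friday

Doomsday rule: the anchor day for the 2300s is Wednesday. For year 56: 56÷12 = 4 r 8, and 8÷4 = 2, so 4+8+2 = 14.
Wednesday + 14 ≡ Wednesday — that's 2356's doomsday.
In December the doomsday date is Dec 12.
Dec 28 is 16 days after Dec 12; 16 mod 7 = 2, so Wednesday + 2 = Friday.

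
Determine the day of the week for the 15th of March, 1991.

Doomsday rule: the anchor day for the 1900s is Wednesday. For year 91: 91÷12 = 7 r 7, and 7÷4 = 1, so 7+7+1 = 15.
Wednesday + 15 ≡ Thursday — that's 1991's doomsday.
In March the doomsday date is Mar 14.
Mar 15 is 1 day after Mar 14; 1 mod 7 = 1, so Thursday + 1 = Friday.

Friday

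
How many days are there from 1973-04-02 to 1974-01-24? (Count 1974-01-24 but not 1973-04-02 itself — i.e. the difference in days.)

Apr 2, 1973 → May 2, 1973: 30 days (April has 30).
May 2, 1973 → Jun 2, 1973: 31 days (May has 31).
Jun 2, 1973 → Jul 2, 1973: 30 days (June has 30).
Jul 2, 1973 → Aug 2, 1973: 31 days (July has 31).
Aug 2, 1973 → Sep 2, 1973: 31 days (August has 31).
Sep 2, 1973 → Oct 2, 1973: 30 days (September has 30).
Oct 2, 1973 → Nov 2, 1973: 31 days (October has 31).
Nov 2, 1973 → Dec 2, 1973: 30 days (November has 30).
Dec 2, 1973 → Jan 2, 1974: 31 days (December has 31).
Jan 2, 1974 → Jan 24, 1974: 22 days.
Total: 297 days.

297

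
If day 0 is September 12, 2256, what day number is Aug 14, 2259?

1066

Sep 12, 2256 → Sep 12, 2257: 365 days.
Sep 12, 2257 → Sep 12, 2258: 365 days.
Sep 12, 2258 → Oct 12, 2258: 30 days (September has 30).
Oct 12, 2258 → Nov 12, 2258: 31 days (October has 31).
Nov 12, 2258 → Dec 12, 2258: 30 days (November has 30).
Dec 12, 2258 → Jan 12, 2259: 31 days (December has 31).
Jan 12, 2259 → Feb 12, 2259: 31 days (January has 31).
Feb 12, 2259 → Mar 12, 2259: 28 days (February has 28).
Mar 12, 2259 → Apr 12, 2259: 31 days (March has 31).
Apr 12, 2259 → May 12, 2259: 30 days (April has 30).
May 12, 2259 → Jun 12, 2259: 31 days (May has 31).
Jun 12, 2259 → Jul 12, 2259: 30 days (June has 30).
Jul 12, 2259 → Aug 12, 2259: 31 days (July has 31).
Aug 12, 2259 → Aug 14, 2259: 2 days.
Total: 1066 days.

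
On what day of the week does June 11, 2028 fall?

Doomsday rule: the anchor day for the 2000s is Tuesday. For year 28: 28÷12 = 2 r 4, and 4÷4 = 1, so 2+4+1 = 7.
Tuesday + 7 ≡ Tuesday — that's 2028's doomsday.
In June the doomsday date is Jun 6.
Jun 11 is 5 days after Jun 6; 5 mod 7 = 5, so Tuesday + 5 = Sunday.

Sunday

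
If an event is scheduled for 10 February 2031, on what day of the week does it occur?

Doomsday rule: the anchor day for the 2000s is Tuesday. For year 31: 31÷12 = 2 r 7, and 7÷4 = 1, so 2+7+1 = 10.
Tuesday + 10 ≡ Friday — that's 2031's doomsday.
In February the doomsday date is Feb 28 (2031 is not a leap year).
Feb 10 is 18 days before Feb 28; 18 mod 7 = 4, so Friday − 4 = Monday.

Monday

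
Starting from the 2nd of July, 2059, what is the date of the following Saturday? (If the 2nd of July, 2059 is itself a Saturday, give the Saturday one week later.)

July 5, 2059

Jul 2, 2059 is a Wednesday.
From Wednesday to the next Saturday is 3 days.
Jul 2, 2059 + 3 = Jul 5, 2059.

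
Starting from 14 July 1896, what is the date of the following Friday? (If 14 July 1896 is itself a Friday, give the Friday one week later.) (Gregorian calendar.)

July 17, 1896

Jul 14, 1896 is a Tuesday.
From Tuesday to the next Friday is 3 days.
Jul 14, 1896 + 3 = Jul 17, 1896.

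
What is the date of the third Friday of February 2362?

February 1, 2362 is a Thursday.
The first Friday is therefore February 2 (1 days later).
The third Friday is 2 + 2×7 = February 16.

February 16, 2362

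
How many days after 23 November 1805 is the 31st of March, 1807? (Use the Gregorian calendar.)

493

Nov 23, 1805 → Nov 23, 1806: 365 days.
Nov 23, 1806 → Dec 23, 1806: 30 days (November has 30).
Dec 23, 1806 → Jan 23, 1807: 31 days (December has 31).
Jan 23, 1807 → Feb 23, 1807: 31 days (January has 31).
Feb 23, 1807 → Mar 23, 1807: 28 days (February has 28).
Mar 23, 1807 → Mar 31, 1807: 8 days.
Total: 493 days.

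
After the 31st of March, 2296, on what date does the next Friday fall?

April 3, 2296

Mar 31, 2296 is a Tuesday.
From Tuesday to the next Friday is 3 days.
Mar 31, 2296 + 3 = Apr 3, 2296.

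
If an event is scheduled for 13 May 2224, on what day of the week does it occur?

Thursday

Doomsday rule: the anchor day for the 2200s is Friday. For year 24: 24÷12 = 2 r 0, and 0÷4 = 0, so 2+0+0 = 2.
Friday + 2 ≡ Sunday — that's 2224's doomsday.
In May the doomsday date is May 9.
May 13 is 4 days after May 9; 4 mod 7 = 4, so Sunday + 4 = Thursday.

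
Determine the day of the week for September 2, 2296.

Wednesday

Doomsday rule: the anchor day for the 2200s is Friday. For year 96: 96÷12 = 8 r 0, and 0÷4 = 0, so 8+0+0 = 8.
Friday + 8 ≡ Saturday — that's 2296's doomsday.
In September the doomsday date is Sep 5.
Sep 2 is 3 days before Sep 5; 3 mod 7 = 3, so Saturday − 3 = Wednesday.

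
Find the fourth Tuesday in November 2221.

November 27, 2221

November 1, 2221 is a Thursday.
The first Tuesday is therefore November 6 (5 days later).
The fourth Tuesday is 6 + 3×7 = November 27.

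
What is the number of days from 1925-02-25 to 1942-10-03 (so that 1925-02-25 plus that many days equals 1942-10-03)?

6429

Feb 25, 1925 → Feb 25, 1926: 365 days.
Feb 25, 1926 → Feb 25, 1927: 365 days.
Feb 25, 1927 → Feb 25, 1928: 365 days.
Feb 25, 1928 → Feb 25, 1929: 366 days (Feb 29, 1928 is in that span).
Feb 25, 1929 → Feb 25, 1930: 365 days.
Feb 25, 1930 → Feb 25, 1931: 365 days.
Feb 25, 1931 → Feb 25, 1932: 365 days.
Feb 25, 1932 → Feb 25, 1933: 366 days (Feb 29, 1932 is in that span).
Feb 25, 1933 → Feb 25, 1934: 365 days.
Feb 25, 1934 → Feb 25, 1935: 365 days.
Feb 25, 1935 → Feb 25, 1936: 365 days.
Feb 25, 1936 → Feb 25, 1937: 366 days (Feb 29, 1936 is in that span).
Feb 25, 1937 → Feb 25, 1938: 365 days.
Feb 25, 1938 → Feb 25, 1939: 365 days.
Feb 25, 1939 → Feb 25, 1940: 365 days.
Feb 25, 1940 → Feb 25, 1941: 366 days (Feb 29, 1940 is in that span).
Feb 25, 1941 → Feb 25, 1942: 365 days.
Feb 25, 1942 → Mar 25, 1942: 28 days (February has 28).
Mar 25, 1942 → Apr 25, 1942: 31 days (March has 31).
Apr 25, 1942 → May 25, 1942: 30 days (April has 30).
May 25, 1942 → Jun 25, 1942: 31 days (May has 31).
Jun 25, 1942 → Jul 25, 1942: 30 days (June has 30).
Jul 25, 1942 → Aug 25, 1942: 31 days (July has 31).
Aug 25, 1942 → Sep 25, 1942: 31 days (August has 31).
Sep 25, 1942 → Oct 3, 1942: 8 days.
Total: 6429 days.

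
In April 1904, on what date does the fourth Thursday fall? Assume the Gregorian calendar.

April 28, 1904

April 1, 1904 is a Friday.
The first Thursday is therefore April 7 (6 days later).
The fourth Thursday is 7 + 3×7 = April 28.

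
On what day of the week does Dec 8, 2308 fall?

Doomsday rule: the anchor day for the 2300s is Wednesday. For year 08: 8÷12 = 0 r 8, and 8÷4 = 2, so 0+8+2 = 10.
Wednesday + 10 ≡ Saturday — that's 2308's doomsday.
In December the doomsday date is Dec 12.
Dec 8 is 4 days before Dec 12; 4 mod 7 = 4, so Saturday − 4 = Tuesday.

Tuesday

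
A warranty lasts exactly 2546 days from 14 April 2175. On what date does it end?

+366 (one year; includes Feb 29, 2176) → Apr 14, 2176 (2180 left).
+365 (one year) → Apr 14, 2177 (1815 left).
+365 (one year) → Apr 14, 2178 (1450 left).
+365 (one year) → Apr 14, 2179 (1085 left).
+366 (one year; includes Feb 29, 2180) → Apr 14, 2180 (719 left).
+365 (one year) → Apr 14, 2181 (354 left).
Apr has 30 days: +17 → May 1, 2181 (337 left).
May has 31 days: +31 → Jun 1, 2181 (306 left).
Jun has 30 days: +30 → Jul 1, 2181 (276 left).
Jul has 31 days: +31 → Aug 1, 2181 (245 left).
Aug has 31 days: +31 → Sep 1, 2181 (214 left).
Sep has 30 days: +30 → Oct 1, 2181 (184 left).
Oct has 31 days: +31 → Nov 1, 2181 (153 left).
Nov has 30 days: +30 → Dec 1, 2181 (123 left).
Dec has 31 days: +31 → Jan 1, 2182 (92 left).
Jan has 31 days: +31 → Feb 1, 2182 (61 left).
Feb has 28 days: +28 → Mar 1, 2182 (33 left).
Mar has 31 days: +31 → Apr 1, 2182 (2 left).
+2 → Apr 3, 2182.

April 3, 2182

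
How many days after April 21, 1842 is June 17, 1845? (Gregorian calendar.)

1153

Apr 21, 1842 → Apr 21, 1843: 365 days.
Apr 21, 1843 → Apr 21, 1844: 366 days (Feb 29, 1844 is in that span).
Apr 21, 1844 → Apr 21, 1845: 365 days.
Apr 21, 1845 → May 21, 1845: 30 days (April has 30).
May 21, 1845 → Jun 17, 1845: 27 days.
Total: 1153 days.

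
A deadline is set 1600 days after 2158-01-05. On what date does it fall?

May 24, 2162

+365 (one year) → Jan 5, 2159 (1235 left).
+365 (one year) → Jan 5, 2160 (870 left).
+366 (one year; includes Feb 29, 2160) → Jan 5, 2161 (504 left).
+365 (one year) → Jan 5, 2162 (139 left).
Jan has 31 days: +27 → Feb 1, 2162 (112 left).
Feb has 28 days: +28 → Mar 1, 2162 (84 left).
Mar has 31 days: +31 → Apr 1, 2162 (53 left).
Apr has 30 days: +30 → May 1, 2162 (23 left).
+23 → May 24, 2162.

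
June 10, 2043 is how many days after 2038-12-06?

1647

Dec 6, 2038 → Dec 6, 2039: 365 days.
Dec 6, 2039 → Dec 6, 2040: 366 days (Feb 29, 2040 is in that span).
Dec 6, 2040 → Dec 6, 2041: 365 days.
Dec 6, 2041 → Dec 6, 2042: 365 days.
Dec 6, 2042 → Jan 6, 2043: 31 days (December has 31).
Jan 6, 2043 → Feb 6, 2043: 31 days (January has 31).
Feb 6, 2043 → Mar 6, 2043: 28 days (February has 28).
Mar 6, 2043 → Apr 6, 2043: 31 days (March has 31).
Apr 6, 2043 → May 6, 2043: 30 days (April has 30).
May 6, 2043 → Jun 6, 2043: 31 days (May has 31).
Jun 6, 2043 → Jun 10, 2043: 4 days.
Total: 1647 days.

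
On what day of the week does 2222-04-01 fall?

Monday

Doomsday rule: the anchor day for the 2200s is Friday. For year 22: 22÷12 = 1 r 10, and 10÷4 = 2, so 1+10+2 = 13.
Friday + 13 ≡ Thursday — that's 2222's doomsday.
In April the doomsday date is Apr 4.
Apr 1 is 3 days before Apr 4; 3 mod 7 = 3, so Thursday − 3 = Monday.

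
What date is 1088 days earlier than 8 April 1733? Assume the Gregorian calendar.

−365 (one year) → Apr 8, 1732 (723 left).
−366 (one year; includes Feb 29, 1732) → Apr 8, 1731 (357 left).
−8 → Mar 31, 1731 (end of Mar, 31 days; 349 left).
−31 → Feb 28, 1731 (end of Feb, 28 days; 318 left).
−28 → Jan 31, 1731 (end of Jan, 31 days; 290 left).
−31 → Dec 31, 1730 (end of Dec, 31 days; 259 left).
−31 → Nov 30, 1730 (end of Nov, 30 days; 228 left).
−30 → Oct 31, 1730 (end of Oct, 31 days; 198 left).
−31 → Sep 30, 1730 (end of Sep, 30 days; 167 left).
−30 → Aug 31, 1730 (end of Aug, 31 days; 137 left).
−31 → Jul 31, 1730 (end of Jul, 31 days; 106 left).
−31 → Jun 30, 1730 (end of Jun, 30 days; 75 left).
−30 → May 31, 1730 (end of May, 31 days; 45 left).
−31 → Apr 30, 1730 (end of Apr, 30 days; 14 left).
−14 → Apr 16, 1730.

April 16, 1730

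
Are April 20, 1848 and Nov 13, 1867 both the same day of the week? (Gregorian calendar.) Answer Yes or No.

No

From Apr 20, 1848 to Nov 13, 1867 is 7146 days.
7146 mod 7 = 6, so they are different weekdays.
(Apr 20, 1848 is a Thursday; Nov 13, 1867 is a Wednesday.)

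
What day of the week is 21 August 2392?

Doomsday rule: the anchor day for the 2300s is Wednesday. For year 92: 92÷12 = 7 r 8, and 8÷4 = 2, so 7+8+2 = 17.
Wednesday + 17 ≡ Saturday — that's 2392's doomsday.
In August the doomsday date is Aug 8.
Aug 21 is 13 days after Aug 8; 13 mod 7 = 6, so Saturday + 6 = Friday.

Friday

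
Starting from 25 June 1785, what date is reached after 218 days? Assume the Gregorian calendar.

Jun has 30 days: +6 → Jul 1, 1785 (212 left).
Jul has 31 days: +31 → Aug 1, 1785 (181 left).
Aug has 31 days: +31 → Sep 1, 1785 (150 left).
Sep has 30 days: +30 → Oct 1, 1785 (120 left).
Oct has 31 days: +31 → Nov 1, 1785 (89 left).
Nov has 30 days: +30 → Dec 1, 1785 (59 left).
Dec has 31 days: +31 → Jan 1, 1786 (28 left).
+28 → Jan 29, 1786.

January 29, 1786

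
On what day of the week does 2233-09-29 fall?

Sunday

Doomsday rule: the anchor day for the 2200s is Friday. For year 33: 33÷12 = 2 r 9, and 9÷4 = 2, so 2+9+2 = 13.
Friday + 13 ≡ Thursday — that's 2233's doomsday.
In September the doomsday date is Sep 5.
Sep 29 is 24 days after Sep 5; 24 mod 7 = 3, so Thursday + 3 = Sunday.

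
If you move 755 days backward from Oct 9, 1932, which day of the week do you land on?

Monday

Oct 9, 1932 is a Sunday.
755 mod 7 = 6, so 755 days before a Sunday is Sunday − 6 = Monday.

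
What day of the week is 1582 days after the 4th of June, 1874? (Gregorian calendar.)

Thursday

Jun 4, 1874 is a Thursday.
1582 mod 7 = 0, so 1582 days after a Thursday is Thursday + 0 = Thursday.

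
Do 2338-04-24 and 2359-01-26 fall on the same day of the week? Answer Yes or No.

From Apr 24, 2338 to Jan 26, 2359 is 7582 days.
7582 mod 7 = 1, so they are different weekdays.
(Apr 24, 2338 is a Sunday; Jan 26, 2359 is a Monday.)

No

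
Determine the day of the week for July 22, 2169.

Saturday

Doomsday rule: the anchor day for the 2100s is Sunday. For year 69: 69÷12 = 5 r 9, and 9÷4 = 2, so 5+9+2 = 16.
Sunday + 16 ≡ Tuesday — that's 2169's doomsday.
In July the doomsday date is Jul 11.
Jul 22 is 11 days after Jul 11; 11 mod 7 = 4, so Tuesday + 4 = Saturday.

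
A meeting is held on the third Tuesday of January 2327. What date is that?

January 1, 2327 is a Saturday.
The first Tuesday is therefore January 4 (3 days later).
The third Tuesday is 4 + 2×7 = January 18.

January 18, 2327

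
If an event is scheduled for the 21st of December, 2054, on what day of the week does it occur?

Monday

Doomsday rule: the anchor day for the 2000s is Tuesday. For year 54: 54÷12 = 4 r 6, and 6÷4 = 1, so 4+6+1 = 11.
Tuesday + 11 ≡ Saturday — that's 2054's doomsday.
In December the doomsday date is Dec 12.
Dec 21 is 9 days after Dec 12; 9 mod 7 = 2, so Saturday + 2 = Monday.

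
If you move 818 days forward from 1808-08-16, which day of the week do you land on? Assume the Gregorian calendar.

First find the weekday of Aug 16, 1808. Doomsday rule: the anchor day for the 1800s is Friday. For year 08: 8÷12 = 0 r 8, and 8÷4 = 2, so 0+8+2 = 10.
Friday + 10 ≡ Monday — that's 1808's doomsday.
In August the doomsday date is Aug 8.
Aug 16 is 8 days after Aug 8; 8 mod 7 = 1, so Monday + 1 = Tuesday.
818 mod 7 = 6, so 818 days after a Tuesday is Tuesday + 6 = Monday.

Monday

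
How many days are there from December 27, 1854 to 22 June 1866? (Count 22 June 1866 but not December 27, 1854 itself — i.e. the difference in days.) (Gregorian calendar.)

Dec 27, 1854 → Dec 27, 1855: 365 days.
Dec 27, 1855 → Dec 27, 1856: 366 days (Feb 29, 1856 is in that span).
Dec 27, 1856 → Dec 27, 1857: 365 days.
Dec 27, 1857 → Dec 27, 1858: 365 days.
Dec 27, 1858 → Dec 27, 1859: 365 days.
Dec 27, 1859 → Dec 27, 1860: 366 days (Feb 29, 1860 is in that span).
Dec 27, 1860 → Dec 27, 1861: 365 days.
Dec 27, 1861 → Dec 27, 1862: 365 days.
Dec 27, 1862 → Dec 27, 1863: 365 days.
Dec 27, 1863 → Dec 27, 1864: 366 days (Feb 29, 1864 is in that span).
Dec 27, 1864 → Dec 27, 1865: 365 days.
Dec 27, 1865 → Jan 27, 1866: 31 days (December has 31).
Jan 27, 1866 → Feb 27, 1866: 31 days (January has 31).
Feb 27, 1866 → Mar 27, 1866: 28 days (February has 28).
Mar 27, 1866 → Apr 27, 1866: 31 days (March has 31).
Apr 27, 1866 → May 27, 1866: 30 days (April has 30).
May 27, 1866 → Jun 22, 1866: 26 days.
Total: 4195 days.

4195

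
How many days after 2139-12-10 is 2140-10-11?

306

Dec 10, 2139 → Jan 10, 2140: 31 days (December has 31).
Jan 10, 2140 → Feb 10, 2140: 31 days (January has 31).
Feb 10, 2140 → Mar 10, 2140: 29 days (February has 29).
Mar 10, 2140 → Apr 10, 2140: 31 days (March has 31).
Apr 10, 2140 → May 10, 2140: 30 days (April has 30).
May 10, 2140 → Jun 10, 2140: 31 days (May has 31).
Jun 10, 2140 → Jul 10, 2140: 30 days (June has 30).
Jul 10, 2140 → Aug 10, 2140: 31 days (July has 31).
Aug 10, 2140 → Sep 10, 2140: 31 days (August has 31).
Sep 10, 2140 → Oct 10, 2140: 30 days (September has 30).
Oct 10, 2140 → Oct 11, 2140: 1 days.
Total: 306 days.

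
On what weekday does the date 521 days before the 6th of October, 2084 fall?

First find the weekday of Oct 6, 2084. Doomsday rule: the anchor day for the 2000s is Tuesday. For year 84: 84÷12 = 7 r 0, and 0÷4 = 0, so 7+0+0 = 7.
Tuesday + 7 ≡ Tuesday — that's 2084's doomsday.
In October the doomsday date is Oct 10.
Oct 6 is 4 days before Oct 10; 4 mod 7 = 4, so Tuesday − 4 = Friday.
521 mod 7 = 3, so 521 days before a Friday is Friday − 3 = Tuesday.

Tuesday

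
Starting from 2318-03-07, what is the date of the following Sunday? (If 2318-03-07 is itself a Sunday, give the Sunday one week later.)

March 10, 2318

Mar 7, 2318 is a Thursday.
From Thursday to the next Sunday is 3 days.
Mar 7, 2318 + 3 = Mar 10, 2318.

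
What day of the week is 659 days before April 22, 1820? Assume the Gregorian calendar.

Friday

First find the weekday of Apr 22, 1820. Doomsday rule: the anchor day for the 1800s is Friday. For year 20: 20÷12 = 1 r 8, and 8÷4 = 2, so 1+8+2 = 11.
Friday + 11 ≡ Tuesday — that's 1820's doomsday.
In April the doomsday date is Apr 4.
Apr 22 is 18 days after Apr 4; 18 mod 7 = 4, so Tuesday + 4 = Saturday.
659 mod 7 = 1, so 659 days before a Saturday is Saturday − 1 = Friday.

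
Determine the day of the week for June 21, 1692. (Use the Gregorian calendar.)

Saturday

Doomsday rule: the anchor day for the 1600s is Tuesday. For year 92: 92÷12 = 7 r 8, and 8÷4 = 2, so 7+8+2 = 17.
Tuesday + 17 ≡ Friday — that's 1692's doomsday.
In June the doomsday date is Jun 6.
Jun 21 is 15 days after Jun 6; 15 mod 7 = 1, so Friday + 1 = Saturday.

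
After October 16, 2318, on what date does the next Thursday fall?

Oct 16, 2318 is a Wednesday.
From Wednesday to the next Thursday is 1 day.
Oct 16, 2318 + 1 = Oct 17, 2318.

October 17, 2318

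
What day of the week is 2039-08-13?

January 1, 2039 is a Saturday.
Jan 1, 2039 → Feb 1, 2039: 31 days (January has 31).
Feb 1, 2039 → Mar 1, 2039: 28 days (February has 28).
Mar 1, 2039 → Apr 1, 2039: 31 days (March has 31).
Apr 1, 2039 → May 1, 2039: 30 days (April has 30).
May 1, 2039 → Jun 1, 2039: 31 days (May has 31).
Jun 1, 2039 → Jul 1, 2039: 30 days (June has 30).
Jul 1, 2039 → Aug 1, 2039: 31 days (July has 31).
Aug 1, 2039 → Aug 13, 2039: 12 days.
Total: 224 days.
224 mod 7 = 0, so Saturday + 0 = Saturday.

Saturday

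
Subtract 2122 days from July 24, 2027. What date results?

October 1, 2021

−365 (one year) → Jul 24, 2026 (1757 left).
−365 (one year) → Jul 24, 2025 (1392 left).
−365 (one year) → Jul 24, 2024 (1027 left).
−366 (one year; includes Feb 29, 2024) → Jul 24, 2023 (661 left).
−365 (one year) → Jul 24, 2022 (296 left).
−24 → Jun 30, 2022 (end of Jun, 30 days; 272 left).
−30 → May 31, 2022 (end of May, 31 days; 242 left).
−31 → Apr 30, 2022 (end of Apr, 30 days; 211 left).
−30 → Mar 31, 2022 (end of Mar, 31 days; 181 left).
−31 → Feb 28, 2022 (end of Feb, 28 days; 150 left).
−28 → Jan 31, 2022 (end of Jan, 31 days; 122 left).
−31 → Dec 31, 2021 (end of Dec, 31 days; 91 left).
−31 → Nov 30, 2021 (end of Nov, 30 days; 60 left).
−30 → Oct 31, 2021 (end of Oct, 31 days; 30 left).
−30 → Oct 1, 2021.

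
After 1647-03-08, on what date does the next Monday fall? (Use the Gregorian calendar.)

Mar 8, 1647 is a Friday.
From Friday to the next Monday is 3 days.
Mar 8, 1647 + 3 = Mar 11, 1647.

March 11, 1647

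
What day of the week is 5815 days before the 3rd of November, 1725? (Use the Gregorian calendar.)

First find the weekday of Nov 3, 1725. Doomsday rule: the anchor day for the 1700s is Sunday. For year 25: 25÷12 = 2 r 1, and 1÷4 = 0, so 2+1+0 = 3.
Sunday + 3 ≡ Wednesday — that's 1725's doomsday.
In November the doomsday date is Nov 7.
Nov 3 is 4 days before Nov 7; 4 mod 7 = 4, so Wednesday − 4 = Saturday.
5815 mod 7 = 5, so 5815 days before a Saturday is Saturday − 5 = Monday.

Monday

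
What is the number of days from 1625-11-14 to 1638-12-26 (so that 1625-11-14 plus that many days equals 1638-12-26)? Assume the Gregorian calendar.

4790

Nov 14, 1625 → Nov 14, 1626: 365 days.
Nov 14, 1626 → Nov 14, 1627: 365 days.
Nov 14, 1627 → Nov 14, 1628: 366 days (Feb 29, 1628 is in that span).
Nov 14, 1628 → Nov 14, 1629: 365 days.
Nov 14, 1629 → Nov 14, 1630: 365 days.
Nov 14, 1630 → Nov 14, 1631: 365 days.
Nov 14, 1631 → Nov 14, 1632: 366 days (Feb 29, 1632 is in that span).
Nov 14, 1632 → Nov 14, 1633: 365 days.
Nov 14, 1633 → Nov 14, 1634: 365 days.
Nov 14, 1634 → Nov 14, 1635: 365 days.
Nov 14, 1635 → Nov 14, 1636: 366 days (Feb 29, 1636 is in that span).
Nov 14, 1636 → Nov 14, 1637: 365 days.
Nov 14, 1637 → Nov 14, 1638: 365 days.
Nov 14, 1638 → Dec 14, 1638: 30 days (November has 30).
Dec 14, 1638 → Dec 26, 1638: 12 days.
Total: 4790 days.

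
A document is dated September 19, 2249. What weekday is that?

Doomsday rule: the anchor day for the 2200s is Friday. For year 49: 49÷12 = 4 r 1, and 1÷4 = 0, so 4+1+0 = 5.
Friday + 5 ≡ Wednesday — that's 2249's doomsday.
In September the doomsday date is Sep 5.
Sep 19 is 14 days after Sep 5; 14 mod 7 = 0, so Wednesday + 0 = Wednesday.

Wednesday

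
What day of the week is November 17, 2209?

Doomsday rule: the anchor day for the 2200s is Friday. For year 09: 9÷12 = 0 r 9, and 9÷4 = 2, so 0+9+2 = 11.
Friday + 11 ≡ Tuesday — that's 2209's doomsday.
In November the doomsday date is Nov 7.
Nov 17 is 10 days after Nov 7; 10 mod 7 = 3, so Tuesday + 3 = Friday.

Friday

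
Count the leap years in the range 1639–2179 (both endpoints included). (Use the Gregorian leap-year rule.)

Multiples of 4 in [1639,2179]: 135.
Of those, multiples of 100: 5 (not leap unless ÷400).
Multiples of 400: 1.
Leap years = 135 − 5 + 1 = 131.

131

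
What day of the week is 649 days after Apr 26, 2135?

Sunday

First find the weekday of Apr 26, 2135. Doomsday rule: the anchor day for the 2100s is Sunday. For year 35: 35÷12 = 2 r 11, and 11÷4 = 2, so 2+11+2 = 15.
Sunday + 15 ≡ Monday — that's 2135's doomsday.
In April the doomsday date is Apr 4.
Apr 26 is 22 days after Apr 4; 22 mod 7 = 1, so Monday + 1 = Tuesday.
649 mod 7 = 5, so 649 days after a Tuesday is Tuesday + 5 = Sunday.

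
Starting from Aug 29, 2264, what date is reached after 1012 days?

+365 (one year) → Aug 29, 2265 (647 left).
+365 (one year) → Aug 29, 2266 (282 left).
Aug has 31 days: +3 → Sep 1, 2266 (279 left).
Sep has 30 days: +30 → Oct 1, 2266 (249 left).
Oct has 31 days: +31 → Nov 1, 2266 (218 left).
Nov has 30 days: +30 → Dec 1, 2266 (188 left).
Dec has 31 days: +31 → Jan 1, 2267 (157 left).
Jan has 31 days: +31 → Feb 1, 2267 (126 left).
Feb has 28 days: +28 → Mar 1, 2267 (98 left).
Mar has 31 days: +31 → Apr 1, 2267 (67 left).
Apr has 30 days: +30 → May 1, 2267 (37 left).
May has 31 days: +31 → Jun 1, 2267 (6 left).
+6 → Jun 7, 2267.

June 7, 2267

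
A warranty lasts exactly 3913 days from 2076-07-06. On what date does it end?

March 24, 2087

+365 (one year) → Jul 6, 2077 (3548 left).
+365 (one year) → Jul 6, 2078 (3183 left).
+365 (one year) → Jul 6, 2079 (2818 left).
+366 (one year; includes Feb 29, 2080) → Jul 6, 2080 (2452 left).
+365 (one year) → Jul 6, 2081 (2087 left).
+365 (one year) → Jul 6, 2082 (1722 left).
+365 (one year) → Jul 6, 2083 (1357 left).
+366 (one year; includes Feb 29, 2084) → Jul 6, 2084 (991 left).
+365 (one year) → Jul 6, 2085 (626 left).
+365 (one year) → Jul 6, 2086 (261 left).
Jul has 31 days: +26 → Aug 1, 2086 (235 left).
Aug has 31 days: +31 → Sep 1, 2086 (204 left).
Sep has 30 days: +30 → Oct 1, 2086 (174 left).
Oct has 31 days: +31 → Nov 1, 2086 (143 left).
Nov has 30 days: +30 → Dec 1, 2086 (113 left).
Dec has 31 days: +31 → Jan 1, 2087 (82 left).
Jan has 31 days: +31 → Feb 1, 2087 (51 left).
Feb has 28 days: +28 → Mar 1, 2087 (23 left).
+23 → Mar 24, 2087.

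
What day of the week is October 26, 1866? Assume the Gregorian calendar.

Friday

Doomsday rule: the anchor day for the 1800s is Friday. For year 66: 66÷12 = 5 r 6, and 6÷4 = 1, so 5+6+1 = 12.
Friday + 12 ≡ Wednesday — that's 1866's doomsday.
In October the doomsday date is Oct 10.
Oct 26 is 16 days after Oct 10; 16 mod 7 = 2, so Wednesday + 2 = Friday.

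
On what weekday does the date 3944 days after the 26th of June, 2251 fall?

Sunday

Jun 26, 2251 is a Thursday.
3944 mod 7 = 3, so 3944 days after a Thursday is Thursday + 3 = Sunday.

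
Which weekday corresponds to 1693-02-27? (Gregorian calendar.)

Doomsday rule: the anchor day for the 1600s is Tuesday. For year 93: 93÷12 = 7 r 9, and 9÷4 = 2, so 7+9+2 = 18.
Tuesday + 18 ≡ Saturday — that's 1693's doomsday.
In February the doomsday date is Feb 28 (1693 is not a leap year).
Feb 27 is 1 day before Feb 28; 1 mod 7 = 1, so Saturday − 1 = Friday.

Friday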